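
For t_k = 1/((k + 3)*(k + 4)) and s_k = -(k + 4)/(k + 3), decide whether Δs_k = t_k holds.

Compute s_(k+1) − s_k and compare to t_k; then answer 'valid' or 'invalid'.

valid (s_(k+1) − s_k reduces to t_k)

s_(k+1) = (-k - 5)/(k + 4)
s_(k+1) − s_k = 1/(k**2 + 7*k + 12)
(s_(k+1) − s_k) − t_k = 0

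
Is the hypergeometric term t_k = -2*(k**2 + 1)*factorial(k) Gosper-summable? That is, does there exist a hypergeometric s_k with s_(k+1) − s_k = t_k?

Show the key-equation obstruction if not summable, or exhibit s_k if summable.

Yes. s_k = -2*(k - 1)*factorial(k).

t_(k+1)/t_k = (k + 1)*((k + 1)**2 + 1)/(k**2 + 1).
Normal form (A,B,C) = (k + 1, 1, k**2 + 1).
f must satisfy (k + 1)·f(k+1) − (1)·f(k) = k**2 + 1.
d = 1 from the (1,0,2) case.
Solving with deg f ≤ 1: f(k) = k - 1.
Then R = B(k−1)f/C = (k - 1)/(k**2 + 1), so s_k = R(k)·t_k = -2*(k - 1)*factorial(k).
Δs = -2*(k**2 + 1)*factorial(k), as required.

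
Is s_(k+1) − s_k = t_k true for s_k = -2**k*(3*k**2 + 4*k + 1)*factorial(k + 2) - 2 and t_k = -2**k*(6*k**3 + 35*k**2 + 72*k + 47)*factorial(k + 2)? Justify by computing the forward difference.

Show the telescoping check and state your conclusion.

valid; difference matches t_k

s_(k+1) = -2**(k + 1)*(4*k + 3*(k + 1)**2 + 5)*factorial(k + 3) - 2
s_(k+1) − s_k = -2**k*(6*k**3 + 35*k**2 + 72*k + 47)*factorial(k + 2)
(s_(k+1) − s_k) − t_k = 0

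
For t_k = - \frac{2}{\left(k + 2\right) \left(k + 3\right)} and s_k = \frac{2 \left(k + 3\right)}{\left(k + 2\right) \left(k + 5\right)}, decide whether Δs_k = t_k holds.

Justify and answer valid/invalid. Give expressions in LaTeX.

Invalid: residual \frac{8 \left(k + 4\right)}{k^{4} + 16 k^{3} + 91 k^{2} + 216 k + 180} ≠ 0.

s_(k+1) = 2*(k + 4)/((k + 3)*(k + 6))
s_(k+1) − s_k = 2*(-k**2 - 7*k - 14)/(k**4 + 16*k**3 + 91*k**2 + 216*k + 180)
(s_(k+1) − s_k) − t_k = 8*(k + 4)/(k**4 + 16*k**3 + 91*k**2 + 216*k + 180)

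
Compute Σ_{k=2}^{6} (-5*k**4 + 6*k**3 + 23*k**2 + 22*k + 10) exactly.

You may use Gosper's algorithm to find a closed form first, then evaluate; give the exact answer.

Ratio r(k) = (5*k**4 + 14*k**3 - 11*k**2 - 66*k - 56)/(5*k**4 - 6*k**3 - 23*k**2 - 22*k - 10).
Take A(k)=1, B(k)=1, C(k)=k**4 - 6*k**3/5 - 23*k**2/5 - 22*k/5 - 2.
f must satisfy (1)·f(k+1) − (1)·f(k) = k**4 - 6*k**3/5 - 23*k**2/5 - 22*k/5 - 2.
deg f ≤ 5 (via 0,0,4).
Solve for f: f(k) = k*(k + 1)*(k**3 - 5*k**2 + 2*k - 3)/5 (degree 5 ≤ 5).
Get s_k = R·t_k = k*(-k**4 + 4*k**3 + 3*k**2 + k + 3) with R(k) = B(k−1)f(k)/C(k) = k*(k**3 - 5*k**2 + 2*k - 3)/(5*k**3 - 11*k**2 - 12*k - 10).
Δs = -5*k**4 + 6*k**3 + 23*k**2 + 22*k + 10, as required.
Telescoping: Σ = s_(7) − s_(2) = -6104 − (66) = -6170.

Σ = -6170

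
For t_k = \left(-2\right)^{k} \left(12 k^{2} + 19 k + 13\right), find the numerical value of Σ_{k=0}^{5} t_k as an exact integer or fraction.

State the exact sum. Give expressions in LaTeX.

Σ = -9663

Ratio r(k) = 2*(-12*k**2 - 43*k - 44)/(12*k**2 + 19*k + 13).
Factor: A=-2; B=1; C=k**2 + 19*k/12 + 13/12.
Solve (-2)·f(k+1) − (1)·f(k) = k**2 + 19*k/12 + 13/12.
deg f ≤ 2 (via 0,0,2).
Match coefficients ⇒ f(k) = -(4*k**2 + k + 1)/12.
Get s_k = R·t_k = (-2)**k*(-4*k**2 - k - 1) with R(k) = B(k−1)f(k)/C(k) = -(4*k**2 + k + 1)/(12*k**2 + 19*k + 13).
s_(k+1) − s_k = (-2)**k*(12*k**2 + 19*k + 13) = t_k.
Σ_(k=0)^(5) t_k = s_(6) − s_(0) = -9664 − (-1) = -9663.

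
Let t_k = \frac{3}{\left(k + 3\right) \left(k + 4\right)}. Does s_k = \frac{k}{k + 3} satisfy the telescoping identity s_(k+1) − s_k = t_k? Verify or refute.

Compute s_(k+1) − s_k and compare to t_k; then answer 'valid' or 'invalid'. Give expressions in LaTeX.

s_(k+1) = (k + 1)/(k + 4)
s_(k+1) − s_k = 3/(k**2 + 7*k + 12)
(s_(k+1) − s_k) − t_k = 0

valid; difference matches t_k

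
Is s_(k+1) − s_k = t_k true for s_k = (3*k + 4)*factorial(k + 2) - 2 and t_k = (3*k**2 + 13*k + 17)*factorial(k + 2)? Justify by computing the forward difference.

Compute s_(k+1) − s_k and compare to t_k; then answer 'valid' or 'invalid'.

s_(k+1) = (3*k + 7)*factorial(k + 3) - 2
s_(k+1) − s_k = (3*k**2 + 13*k + 17)*factorial(k + 2)
(s_(k+1) − s_k) − t_k = 0

valid (s_(k+1) − s_k reduces to t_k)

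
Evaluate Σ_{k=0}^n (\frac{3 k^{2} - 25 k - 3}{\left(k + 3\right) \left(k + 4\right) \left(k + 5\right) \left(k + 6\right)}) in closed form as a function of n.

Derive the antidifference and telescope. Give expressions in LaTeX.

r(k) = (k + 3)*(25*k - 3*(k + 1)**2 + 28)/((k + 7)*(-3*k**2 + 25*k + 3)) after simplifying.
A = k + 3, B = k + 7, C = k**2 - 25*k/3 - 1.
Solve (k + 3)·f(k+1) − (k + 6)·f(k) = k**2 - 25*k/3 - 1.
From deg A=1, deg B=1, deg C=2: d=3.
Match coefficients ⇒ f(k) = -k*(3*k - 2)/3.
Get s_k = R·t_k = k*(2 - 3*k)/((k + 3)*(k + 4)*(k + 5)) with R(k) = B(k−1)f(k)/C(k) = -k*(k + 6)*(3*k - 2)/(3*k**2 - 25*k - 3).
s_(k+1) − s_k = (3*k**2 - 25*k - 3)/(k**4 + 18*k**3 + 119*k**2 + 342*k + 360) = t_k.
Evaluate: s_(n+1) = (-3*n**2 - 4*n - 1)/(n**3 + 15*n**2 + 74*n + 120); subtract s_(0) = 0 ⇒ S(n) = (-3*n**2 - 4*n - 1)/(n**3 + 15*n**2 + 74*n + 120).

S(n) = \frac{- 3 n^{2} - 4 n - 1}{n^{3} + 15 n^{2} + 74 n + 120}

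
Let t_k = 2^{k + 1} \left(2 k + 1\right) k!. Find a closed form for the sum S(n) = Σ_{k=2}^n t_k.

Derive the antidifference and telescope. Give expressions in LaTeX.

Step 1: r(k) = 2*(k + 1)*(2*k + 3)/(2*k + 1).
So A=2*k + 2 and B=1, with C=k + 1/2.
f must satisfy (2*k + 2)·f(k+1) − (1)·f(k) = k + 1/2.
Degrees (1,0,1) ⇒ d ≤ 0.
Coefficient equations give f(k) = 1/2.
Get s_k = R·t_k = 2**(k + 1)*factorial(k) with R(k) = B(k−1)f(k)/C(k) = 1/(2*k + 1).
Verify: 2**(k + 1)*(2*k + 1)*factorial(k) matches t_k.
Σ_(k=2)^n t_k = s_(n+1) − s_(2) = (2**(n + 2)*factorial(n + 1)) − (16), i.e. 4*2**n*factorial(n + 1) - 16.

S(n) = 4 \cdot 2^{n} \left(n + 1\right)! - 16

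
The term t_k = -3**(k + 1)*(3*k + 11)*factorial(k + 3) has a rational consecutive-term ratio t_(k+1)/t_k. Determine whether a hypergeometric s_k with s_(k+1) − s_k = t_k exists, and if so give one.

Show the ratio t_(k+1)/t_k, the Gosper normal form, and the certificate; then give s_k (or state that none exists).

s_k = -3**(k + 1)*factorial(k + 3)

Step 1: r(k) = 3*(k + 4)*(3*k + 14)/(3*k + 11).
So A=3*k + 12 and B=1, with C=k + 11/3.
f must satisfy (3*k + 12)·f(k+1) − (1)·f(k) = k + 11/3.
Degrees (1,0,1) ⇒ d ≤ 0.
Coefficient equations give f(k) = 1/3.
Get s_k = R·t_k = -3**(k + 1)*factorial(k + 3) with R(k) = B(k−1)f(k)/C(k) = 1/(3*k + 11).
Δs = -3**(k + 1)*(3*k + 11)*factorial(k + 3), as required.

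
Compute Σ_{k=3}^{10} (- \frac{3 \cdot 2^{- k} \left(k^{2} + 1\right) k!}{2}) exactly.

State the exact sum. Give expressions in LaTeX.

Σ = -5145471/8

Compute t_(k+1)/t_k: get (k + 1)*((k + 1)**2 + 1)/(2*(k**2 + 1)).
A = k/2 + 1/2, B = 1, C = k**2 + 1.
Set up (k/2 + 1/2)·f(k+1) − (1)·f(k) − (k**2 + 1) = 0.
Degrees (1,0,2) ⇒ d ≤ 1.
Coefficient equations give f(k) = 2*k.
So s_k = (B(k−1)f/C)·t_k = (2*k/(k**2 + 1))·t_k = -3*k*factorial(k)/2**k.
Verify: -3*(k**2 + 1)*factorial(k)/(2*2**k) matches t_k.
Σ_(k=3)^(10) t_k = s_(11) − s_(3) = -5145525/8 − (-27/4) = -5145471/8.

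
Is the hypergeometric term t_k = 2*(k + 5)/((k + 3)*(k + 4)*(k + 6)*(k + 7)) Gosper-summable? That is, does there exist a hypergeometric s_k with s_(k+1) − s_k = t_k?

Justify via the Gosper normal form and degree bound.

Yes. s_k = k*(k + 9)/(18*(k**2 + 9*k + 18)).

Step 1: r(k) = (k + 3)*(k + 6)**2/((k + 5)**2*(k + 8)).
Normal form (A,B,C) = (k + 3, k + 8, k**2 + 10*k + 25).
Set up (k + 3)·f(k+1) − (k + 7)·f(k) − (k**2 + 10*k + 25) = 0.
d = 4 from the (1,1,2) case.
Coefficient equations give f(k) = k*(k + 4)*(k + 5)*(k + 9)/36.
R(k) = B(k−1)·f(k)/C(k) = k*(k + 4)*(k + 7)*(k + 9)/(36*(k + 5)); s_k = R·t_k = k*(k + 9)/(18*(k**2 + 9*k + 18)).
Check: Δs_k = 2*(k + 5)/(k**4 + 20*k**3 + 145*k**2 + 450*k + 504). ✓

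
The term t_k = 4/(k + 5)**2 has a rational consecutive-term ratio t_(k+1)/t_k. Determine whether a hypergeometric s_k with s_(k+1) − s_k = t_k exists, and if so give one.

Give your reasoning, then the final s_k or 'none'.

none — t_k is not Gosper-summable

t_(k+1)/t_k = (k + 5)**2/(k + 6)**2.
Factor: A=k**2 + 10*k + 25; B=k**2 + 12*k + 36; C=1.
Need (k**2 + 10*k + 25)·f(k+1) − (k**2 + 10*k + 25)·f(k) = 1.
Degrees (2,2,0) ⇒ d ≤ 0.
Generic f = c0 gives residual -1; -1 = 0 cannot hold, so t_k is not Gosper-summable.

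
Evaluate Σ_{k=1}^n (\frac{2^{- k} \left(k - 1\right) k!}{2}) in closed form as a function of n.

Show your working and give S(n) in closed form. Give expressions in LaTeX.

S(n) = 2^{- n - 1} \left(- 2^{n} + n n! + n!\right)

Compute t_(k+1)/t_k: get k*(k + 1)/(2*(k - 1)).
A = k/2 + 1/2, B = 1, C = k - 1.
Set up (k/2 + 1/2)·f(k+1) − (1)·f(k) − (k - 1) = 0.
d = 0 from the (1,0,1) case.
Solving with deg f ≤ 0: f(k) = 2.
Then R = B(k−1)f/C = 2/(k - 1), so s_k = R(k)·t_k = factorial(k)/2**k.
s_(k+1) − s_k = (k - 1)*factorial(k)/(2*2**k) = t_k.
Telescope: S(n) = s_(n+1) − s_(1) = 2**(-n - 1)*factorial(n + 1) − (1/2) = 2**(-n - 1)*(-2**n + n*factorial(n) + factorial(n)).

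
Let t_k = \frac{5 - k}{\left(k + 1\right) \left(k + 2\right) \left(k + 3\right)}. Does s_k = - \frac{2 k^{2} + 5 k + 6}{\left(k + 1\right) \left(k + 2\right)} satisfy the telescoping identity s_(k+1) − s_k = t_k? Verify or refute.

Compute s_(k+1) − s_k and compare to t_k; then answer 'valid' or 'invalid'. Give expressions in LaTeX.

s_(k+1) = (-5*k - 2*(k + 1)**2 - 11)/((k + 2)*(k + 3))
s_(k+1) − s_k = (5 - k)/(k**3 + 6*k**2 + 11*k + 6)
(s_(k+1) − s_k) − t_k = 0

Valid — Δs_k = t_k.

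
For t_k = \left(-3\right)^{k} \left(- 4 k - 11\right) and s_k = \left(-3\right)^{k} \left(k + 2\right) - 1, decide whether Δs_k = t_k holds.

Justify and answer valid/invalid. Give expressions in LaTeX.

Valid — Δs_k = t_k.

s_(k+1) = (-3)**(k + 1)*(k + 3) - 1
s_(k+1) − s_k = (-3)**k*(-4*k - 11)
(s_(k+1) − s_k) − t_k = 0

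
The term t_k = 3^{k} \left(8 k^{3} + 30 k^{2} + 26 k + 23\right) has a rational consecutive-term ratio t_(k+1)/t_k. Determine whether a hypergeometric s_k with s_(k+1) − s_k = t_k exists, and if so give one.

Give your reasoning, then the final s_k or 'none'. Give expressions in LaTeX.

r(k) = 3*(8*k**3 + 54*k**2 + 110*k + 87)/(8*k**3 + 30*k**2 + 26*k + 23) after simplifying.
Gosper form: A/B · C(k+1)/C(k) with A=3, B=1, C=k**3 + 15*k**2/4 + 13*k/4 + 23/8.
Need (3)·f(k+1) − (1)·f(k) = k**3 + 15*k**2/4 + 13*k/4 + 23/8.
Degrees (0,0,3) ⇒ d ≤ 3.
Solve for f: f(k) = (4*k**3 - 3*k**2 + 4*k + 4)/8 (degree 3 ≤ 3).
Then R = B(k−1)f/C = (4*k**3 - 3*k**2 + 4*k + 4)/(8*k**3 + 30*k**2 + 26*k + 23), so s_k = R(k)·t_k = 3**k*(4*k**3 - 3*k**2 + 4*k + 4).
Verify: 3**k*(8*k**3 + 30*k**2 + 26*k + 23) matches t_k.

s_k = 3^{k} \left(4 k^{3} - 3 k^{2} + 4 k + 4\right)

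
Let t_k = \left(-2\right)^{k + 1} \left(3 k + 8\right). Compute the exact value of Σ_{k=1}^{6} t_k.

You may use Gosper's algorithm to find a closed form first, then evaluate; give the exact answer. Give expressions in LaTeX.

Σ = -2292

Step 1: r(k) = 2*(-3*k - 11)/(3*k + 8).
Factor: A=-2; B=1; C=k + 8/3.
f must satisfy (-2)·f(k+1) − (1)·f(k) = k + 8/3.
d = 1 from the (0,0,1) case.
Solve for f: f(k) = -(k + 2)/3 (degree 1 ≤ 1).
Then R = B(k−1)f/C = -(k + 2)/(3*k + 8), so s_k = R(k)·t_k = 2*(-2)**k*(k + 2).
Verify: (-2)**(k + 1)*(3*k + 8) matches t_k.
Sum = s_(7) − s_(1); s_(7) = -2304, s_(1) = -12 ⇒ -2292.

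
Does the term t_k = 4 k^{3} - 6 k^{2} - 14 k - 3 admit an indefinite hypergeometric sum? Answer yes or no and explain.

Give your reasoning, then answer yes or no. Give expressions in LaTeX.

Yes. s_k = k \left(k^{3} - 4 k^{2} - 3 k + 3\right).

Compute t_(k+1)/t_k: get (4*k**3 + 6*k**2 - 14*k - 19)/(4*k**3 - 6*k**2 - 14*k - 3).
Gosper form: A/B · C(k+1)/C(k) with A=1, B=1, C=k**3 - 3*k**2/2 - 7*k/2 - 3/4.
f must satisfy (1)·f(k+1) − (1)·f(k) = k**3 - 3*k**2/2 - 7*k/2 - 3/4.
Bound: deg f ≤ 4.
Coefficient equations give f(k) = k*(k**3 - 4*k**2 - 3*k + 3)/4.
Get s_k = R·t_k = k*(k**3 - 4*k**2 - 3*k + 3) with R(k) = B(k−1)f(k)/C(k) = k*(k**3 - 4*k**2 - 3*k + 3)/(4*k**3 - 6*k**2 - 14*k - 3).
Verify: 4*k**3 - 6*k**2 - 14*k - 3 matches t_k.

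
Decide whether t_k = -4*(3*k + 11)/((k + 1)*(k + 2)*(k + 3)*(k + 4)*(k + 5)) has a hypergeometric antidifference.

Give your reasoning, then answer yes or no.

Yes. s_k = k*(-k**2 - 7*k - 14)/(2*(k**3 + 7*k**2 + 14*k + 8)).

Step 1: r(k) = (k + 1)*(3*k + 14)/((k + 6)*(3*k + 11)).
Gosper form: A/B · C(k+1)/C(k) with A=k + 1, B=k + 6, C=k + 11/3.
Need (k + 1)·f(k+1) − (k + 5)·f(k) = k + 11/3.
Degrees (1,1,1) ⇒ d ≤ 4.
A polynomial solution: f(k) = k*(k + 3)*(k**2 + 7*k + 14)/24.
Then R = B(k−1)f/C = k*(k + 3)*(k + 5)*(k**2 + 7*k + 14)/(8*(3*k + 11)), so s_k = R(k)·t_k = k*(-k**2 - 7*k - 14)/(2*(k**3 + 7*k**2 + 14*k + 8)).
Δs = 4*(-3*k - 11)/(k**5 + 15*k**4 + 85*k**3 + 225*k**2 + 274*k + 120), as required.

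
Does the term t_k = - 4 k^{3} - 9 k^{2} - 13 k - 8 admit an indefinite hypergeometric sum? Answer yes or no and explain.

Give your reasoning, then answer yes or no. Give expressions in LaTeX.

Ratio r(k) = (4*k**3 + 21*k**2 + 43*k + 34)/(4*k**3 + 9*k**2 + 13*k + 8).
Take A(k)=1, B(k)=1, C(k)=k**3 + 9*k**2/4 + 13*k/4 + 2.
Need (1)·f(k+1) − (1)·f(k) = k**3 + 9*k**2/4 + 13*k/4 + 2.
Bound: deg f ≤ 4.
Solving with deg f ≤ 4: f(k) = k*(k + 1)*(k**2 + 3)/4.
Get s_k = R·t_k = k*(-k**3 - k**2 - 3*k - 3) with R(k) = B(k−1)f(k)/C(k) = k*(k**2 + 3)/(4*k**2 + 5*k + 8).
Δs = -4*k**3 - 9*k**2 - 13*k - 8, as required.

Yes. s_k = k \left(- k^{3} - k^{2} - 3 k - 3\right).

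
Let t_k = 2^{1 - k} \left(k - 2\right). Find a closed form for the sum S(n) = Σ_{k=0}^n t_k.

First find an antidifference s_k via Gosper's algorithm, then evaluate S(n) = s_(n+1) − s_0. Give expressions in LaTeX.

Ratio r(k) = (k - 1)/(2*(k - 2)).
Gosper form: A/B · C(k+1)/C(k) with A=1/2, B=1, C=k - 2.
Need (1/2)·f(k+1) − (1)·f(k) = k - 2.
deg f ≤ 1 (via 0,0,1).
Solving with deg f ≤ 1: f(k) = -2*(k - 1).
Then R = B(k−1)f/C = -2*(k - 1)/(k - 2), so s_k = R(k)·t_k = 2**(2 - k)*(1 - k).
Verify: 2**(1 - k)*(k - 2) matches t_k.
s_(n+1) = -2**(1 - n)*n and s_(0) = 4, so S(n) = -4 - 2*n/2**n.

S(n) = -4 - 2 \cdot 2^{- n} n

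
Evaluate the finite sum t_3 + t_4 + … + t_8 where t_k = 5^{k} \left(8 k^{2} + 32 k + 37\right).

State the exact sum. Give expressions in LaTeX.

Σ = 374996250

Step 1: r(k) = 5*(8*k**2 + 48*k + 77)/(8*k**2 + 32*k + 37).
So A=5 and B=1, with C=k**2 + 4*k + 37/8.
f must satisfy (5)·f(k+1) − (1)·f(k) = k**2 + 4*k + 37/8.
From deg A=0, deg B=0, deg C=2: d=2.
Solve for f: f(k) = (2*k**2 + 3*k + 3)/8 (degree 2 ≤ 2).
Then R = B(k−1)f/C = (2*k**2 + 3*k + 3)/(8*k**2 + 32*k + 37), so s_k = R(k)·t_k = 5**k*(2*k**2 + 3*k + 3).
Check: Δs_k = 5**k*(8*k**2 + 32*k + 37). ✓
Sum = s_(9) − s_(3); s_(9) = 375000000, s_(3) = 3750 ⇒ 374996250.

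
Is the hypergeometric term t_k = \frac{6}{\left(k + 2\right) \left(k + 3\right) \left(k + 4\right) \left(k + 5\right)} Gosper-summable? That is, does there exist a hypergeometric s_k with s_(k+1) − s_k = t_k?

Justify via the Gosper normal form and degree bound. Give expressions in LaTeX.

Yes. s_k = \frac{k \left(k^{2} + 9 k + 26\right)}{12 \left(k + 2\right) \left(k + 3\right) \left(k + 4\right)}.

Step 1: r(k) = (k + 2)/(k + 6).
Normal form (A,B,C) = (k + 2, k + 6, 1).
Key eq: (k + 2)·f(k+1) = (k + 5)·f(k) + (1).
d = 3 from the (1,1,0) case.
Solve for f: f(k) = k*(k**2 + 9*k + 26)/72 (degree 3 ≤ 3).
Then R = B(k−1)f/C = k*(k + 5)*(k**2 + 9*k + 26)/72, so s_k = R(k)·t_k = k*(k**2 + 9*k + 26)/(12*(k + 2)*(k + 3)*(k + 4)).
Δs = 6/(k**4 + 14*k**3 + 71*k**2 + 154*k + 120), as required.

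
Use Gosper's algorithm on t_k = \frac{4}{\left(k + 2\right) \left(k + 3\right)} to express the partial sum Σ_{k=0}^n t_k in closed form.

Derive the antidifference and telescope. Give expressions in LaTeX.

Step 1: r(k) = (k + 2)/(k + 4).
Factor: A=k + 2; B=k + 4; C=1.
Key eq: (k + 2)·f(k+1) = (k + 3)·f(k) + (1).
From deg A=1, deg B=1, deg C=0: d=1.
Solving with deg f ≤ 1: f(k) = k/2.
So s_k = (B(k−1)f/C)·t_k = (k*(k + 3)/2)·t_k = 2*k/(k + 2).
s_(k+1) − s_k = 4/(k**2 + 5*k + 6) = t_k.
s_(n+1) = 2*(n + 1)/(n + 3) and s_(0) = 0, so S(n) = 2*(n + 1)/(n + 3).

S(n) = \frac{2 \left(n + 1\right)}{n + 3}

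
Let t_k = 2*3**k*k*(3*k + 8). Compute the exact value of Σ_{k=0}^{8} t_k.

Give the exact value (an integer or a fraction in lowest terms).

t_(k+1)/t_k = 3*(k + 1)*(3*k + 11)/(k*(3*k + 8)).
Gosper form: A/B · C(k+1)/C(k) with A=3, B=1, C=k**2 + 8*k/3.
f must satisfy (3)·f(k+1) − (1)·f(k) = k**2 + 8*k/3.
deg f ≤ 2 (via 0,0,2).
Solve for f: f(k) = (3*k**2 - k - 3)/6 (degree 2 ≤ 2).
So s_k = (B(k−1)f/C)·t_k = ((3*k**2 - k - 3)/(2*k*(3*k + 8)))·t_k = 3**k*(3*k**2 - k - 3).
Δs = 2*3**k*k*(3*k + 8), as required.
Telescoping: Σ = s_(9) − s_(0) = 4546773 − (-3) = 4546776.

Σ = 4546776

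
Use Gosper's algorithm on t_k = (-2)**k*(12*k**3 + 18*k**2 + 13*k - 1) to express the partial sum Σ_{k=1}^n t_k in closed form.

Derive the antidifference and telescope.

S(n) = 2*(-2)**n*n*(4*n**2 + 10*n + 7)

Step 1: r(k) = 2*(-12*k**3 - 54*k**2 - 85*k - 42)/(12*k**3 + 18*k**2 + 13*k - 1).
Normal form (A,B,C) = (-2, 1, k**3 + 3*k**2/2 + 13*k/12 - 1/12).
f must satisfy (-2)·f(k+1) − (1)·f(k) = k**3 + 3*k**2/2 + 13*k/12 - 1/12.
From deg A=0, deg B=0, deg C=3: d=3.
Coefficient equations give f(k) = -(k - 1)*(4*k**2 + 2*k + 1)/12.
Then R = B(k−1)f/C = -(k - 1)*(4*k**2 + 2*k + 1)/(12*k**3 + 18*k**2 + 13*k - 1), so s_k = R(k)·t_k = (-2)**k*(-4*k**3 + 2*k**2 + k + 1).
Verify: (-2)**k*(12*k**3 + 18*k**2 + 13*k - 1) matches t_k.
Evaluate: s_(n+1) = 2*(-2)**n*n*(4*n**2 + 10*n + 7); subtract s_(1) = 0 ⇒ S(n) = 2*(-2)**n*n*(4*n**2 + 10*n + 7).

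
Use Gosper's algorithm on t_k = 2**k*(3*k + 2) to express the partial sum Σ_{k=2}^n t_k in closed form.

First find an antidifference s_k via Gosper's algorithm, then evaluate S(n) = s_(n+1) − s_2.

S(n) = 6*2**n*n - 2*2**n - 8

The ratio is 2*(3*k + 5)/(3*k + 2).
Take A(k)=2, B(k)=1, C(k)=k + 2/3.
Need (2)·f(k+1) − (1)·f(k) = k + 2/3.
d = 1 from the (0,0,1) case.
Solve for f: f(k) = (3*k - 4)/3 (degree 1 ≤ 1).
Certificate R = B(k−1)f/C = (3*k - 4)/(3*k + 2) gives s_k = 2**k*(3*k - 4).
Check: Δs_k = 2**k*(3*k + 2). ✓
Evaluate: s_(n+1) = 2**(n + 1)*(3*n - 1); subtract s_(2) = 8 ⇒ S(n) = 6*2**n*n - 2*2**n - 8.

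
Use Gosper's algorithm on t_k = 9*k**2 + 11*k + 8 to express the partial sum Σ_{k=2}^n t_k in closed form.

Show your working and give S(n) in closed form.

S(n) = 3*n**3 + 10*n**2 + 15*n - 28

t_(k+1)/t_k = (9*k**2 + 29*k + 28)/(9*k**2 + 11*k + 8).
A = 1, B = 1, C = k**2 + 11*k/9 + 8/9.
f must satisfy (1)·f(k+1) − (1)·f(k) = k**2 + 11*k/9 + 8/9.
Degrees (0,0,2) ⇒ d ≤ 3.
A polynomial solution: f(k) = k*(3*k**2 + k + 4)/9.
R(k) = B(k−1)·f(k)/C(k) = k*(3*k**2 + k + 4)/(9*k**2 + 11*k + 8); s_k = R·t_k = k*(3*k**2 + k + 4).
Check: Δs_k = 9*k**2 + 11*k + 8. ✓
Telescope: S(n) = s_(n+1) − s_(2) = 3*n**3 + 10*n**2 + 15*n + 8 − (36) = 3*n**3 + 10*n**2 + 15*n - 28.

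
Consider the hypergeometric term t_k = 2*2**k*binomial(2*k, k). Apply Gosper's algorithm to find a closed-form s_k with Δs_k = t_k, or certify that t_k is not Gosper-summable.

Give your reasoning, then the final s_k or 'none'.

Compute t_(k+1)/t_k: get 4*(2*k + 1)/(k + 1).
Normal form (A,B,C) = (8*k + 4, k + 1, 1).
Solve (8*k + 4)·f(k+1) − (k)·f(k) = 1.
deg f ≤ -1 (via 1,1,0).
d = -1 < 0 ⇒ no nonzero polynomial f; not summable.

no hypergeometric antidifference exists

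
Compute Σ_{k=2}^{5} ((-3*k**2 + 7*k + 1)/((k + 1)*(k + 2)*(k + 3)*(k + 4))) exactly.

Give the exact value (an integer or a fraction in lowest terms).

Σ = -11/504

Step 1: r(k) = (k + 1)*(7*k - 3*(k + 1)**2 + 8)/((k + 5)*(-3*k**2 + 7*k + 1)).
So A=k + 1 and B=k + 5, with C=k**2 - 7*k/3 - 1/3.
Need (k + 1)·f(k+1) − (k + 4)·f(k) = k**2 - 7*k/3 - 1/3.
From deg A=1, deg B=1, deg C=2: d=3.
Match coefficients ⇒ f(k) = k*(k**2 - 12*k + 5)/18.
Then R = B(k−1)f/C = k*(k + 4)*(k**2 - 12*k + 5)/(6*(3*k**2 - 7*k - 1)), so s_k = R(k)·t_k = k*(-k**2 + 12*k - 5)/(6*(k + 1)*(k + 2)*(k + 3)).
s_(k+1) − s_k = (-3*k**2 + 7*k + 1)/(k**4 + 10*k**3 + 35*k**2 + 50*k + 24) = t_k.
Σ_(k=2)^(5) t_k = s_(6) − s_(2) = 31/504 − (1/12) = -11/504.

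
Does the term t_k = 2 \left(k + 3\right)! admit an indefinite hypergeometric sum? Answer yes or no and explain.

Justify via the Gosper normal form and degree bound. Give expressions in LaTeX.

Ratio r(k) = k + 4.
A = k + 4, B = 1, C = 1.
Set up (k + 4)·f(k+1) − (1)·f(k) − (1) = 0.
Degrees (1,0,0) ⇒ d ≤ -1.
d = -1 < 0 ⇒ no nonzero polynomial f; not summable.

No. Not Gosper-summable.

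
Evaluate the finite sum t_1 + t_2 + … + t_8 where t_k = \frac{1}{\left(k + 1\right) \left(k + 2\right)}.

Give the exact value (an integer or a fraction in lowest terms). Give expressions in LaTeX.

The ratio is (k + 1)/(k + 3).
Take A(k)=k + 1, B(k)=k + 3, C(k)=1.
Need (k + 1)·f(k+1) − (k + 2)·f(k) = 1.
Degrees (1,1,0) ⇒ d ≤ 1.
Match coefficients ⇒ f(k) = k.
Then R = B(k−1)f/C = k*(k + 2), so s_k = R(k)·t_k = k/(k + 1).
Δs = 1/(k**2 + 3*k + 2), as required.
Σ_(k=1)^(8) t_k = s_(9) − s_(1) = 9/10 − (1/2) = 2/5.

Σ = 2/5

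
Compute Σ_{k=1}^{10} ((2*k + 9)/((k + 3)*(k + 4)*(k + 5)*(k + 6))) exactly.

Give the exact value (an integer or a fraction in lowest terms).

Compute t_(k+1)/t_k: get (k + 3)*(2*k + 11)/((k + 7)*(2*k + 9)).
Factor: A=k + 3; B=k + 7; C=k + 9/2.
Set up (k + 3)·f(k+1) − (k + 6)·f(k) − (k + 9/2) = 0.
Degrees (1,1,1) ⇒ d ≤ 3.
Solve for f: f(k) = k*(k + 4)*(k + 8)/30 (degree 3 ≤ 3).
Certificate R = B(k−1)f/C = k*(k + 4)*(k + 6)*(k + 8)/(15*(2*k + 9)) gives s_k = k*(k + 8)/(15*(k**2 + 8*k + 15)).
Check: Δs_k = (2*k + 9)/(k**4 + 18*k**3 + 119*k**2 + 342*k + 360). ✓
Σ_(k=1)^(10) t_k = s_(11) − s_(1) = 209/3360 − (1/40) = 25/672.

Σ = 25/672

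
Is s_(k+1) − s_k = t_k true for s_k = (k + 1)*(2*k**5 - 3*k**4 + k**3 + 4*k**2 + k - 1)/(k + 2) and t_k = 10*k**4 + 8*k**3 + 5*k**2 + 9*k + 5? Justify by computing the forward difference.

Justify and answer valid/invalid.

s_(k+1) = (k + 2)*(k + 2*(k + 1)**5 - 3*(k + 1)**4 + (k + 1)**3 + 4*(k + 1)**2)/(k + 3)
s_(k+1) − s_k = (10*k**6 + 50*k**5 + 74*k**4 + 62*k**3 + 65*k**2 + 57*k + 19)/(k**2 + 5*k + 6)
(s_(k+1) − s_k) − t_k = (-8*k**5 - 31*k**4 - 20*k**3 - 15*k**2 - 22*k - 11)/(k**2 + 5*k + 6)

Invalid: residual (-8*k**5 - 31*k**4 - 20*k**3 - 15*k**2 - 22*k - 11)/(k**2 + 5*k + 6) ≠ 0.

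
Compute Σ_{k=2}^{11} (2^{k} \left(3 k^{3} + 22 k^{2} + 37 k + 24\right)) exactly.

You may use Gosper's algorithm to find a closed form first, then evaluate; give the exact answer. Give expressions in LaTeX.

The ratio is 2*(3*k**3 + 31*k**2 + 90*k + 86)/(3*k**3 + 22*k**2 + 37*k + 24).
A = 2, B = 1, C = k**3 + 22*k**2/3 + 37*k/3 + 8.
Solve (2)·f(k+1) − (1)·f(k) = k**3 + 22*k**2/3 + 37*k/3 + 8.
From deg A=0, deg B=0, deg C=3: d=3.
Match coefficients ⇒ f(k) = (3*k + 4)*(k**2 + 1)/3.
R(k) = B(k−1)·f(k)/C(k) = (3*k + 4)*(k**2 + 1)/(3*k**3 + 22*k**2 + 37*k + 24); s_k = R·t_k = 2**k*(3*k**3 + 4*k**2 + 3*k + 4).
s_(k+1) − s_k = 2**k*(3*k**3 + 22*k**2 + 37*k + 24) = t_k.
Sum = s_(12) − s_(2); s_(12) = 23756800, s_(2) = 200 ⇒ 23756600.

Σ = 23756600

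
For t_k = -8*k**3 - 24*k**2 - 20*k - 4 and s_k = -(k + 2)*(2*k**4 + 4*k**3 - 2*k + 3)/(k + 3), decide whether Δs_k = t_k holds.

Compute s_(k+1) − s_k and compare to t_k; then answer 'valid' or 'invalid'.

s_(k+1) = -(k + 3)*(-2*k + 2*(k + 1)**4 + 4*(k + 1)**3 + 1)/(k + 4)
s_(k+1) − s_k = (-8*k**5 - 74*k**4 - 240*k**3 - 340*k**2 - 202*k - 39)/(k**2 + 7*k + 12)
(s_(k+1) − s_k) − t_k = (6*k**4 + 44*k**3 + 92*k**2 + 66*k + 9)/(k**2 + 7*k + 12)

Invalid: residual (6*k**4 + 44*k**3 + 92*k**2 + 66*k + 9)/(k**2 + 7*k + 12) ≠ 0.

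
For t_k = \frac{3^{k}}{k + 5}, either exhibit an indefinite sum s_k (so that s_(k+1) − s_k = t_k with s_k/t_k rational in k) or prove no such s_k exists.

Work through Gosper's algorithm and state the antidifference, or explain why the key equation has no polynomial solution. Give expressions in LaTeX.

no hypergeometric antidifference exists

The ratio is 3*(k + 5)/(k + 6).
Gosper form: A/B · C(k+1)/C(k) with A=3*k + 15, B=k + 6, C=1.
Solve (3*k + 15)·f(k+1) − (k + 5)·f(k) = 1.
Bound: deg f ≤ -1.
d = -1 < 0 ⇒ no nonzero polynomial f; not summable.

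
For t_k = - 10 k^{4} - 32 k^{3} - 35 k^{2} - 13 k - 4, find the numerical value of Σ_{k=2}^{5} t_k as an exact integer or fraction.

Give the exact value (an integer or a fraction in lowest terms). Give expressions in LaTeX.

Σ = -19036

The ratio is (10*k**4 + 72*k**3 + 191*k**2 + 219*k + 94)/(10*k**4 + 32*k**3 + 35*k**2 + 13*k + 4).
Gosper form: A/B · C(k+1)/C(k) with A=1, B=1, C=k**4 + 16*k**3/5 + 7*k**2/2 + 13*k/10 + 2/5.
Solve (1)·f(k+1) − (1)·f(k) = k**4 + 16*k**3/5 + 7*k**2/2 + 13*k/10 + 2/5.
d = 5 from the (0,0,4) case.
Match coefficients ⇒ f(k) = k*(2*k**4 + 3*k**3 - k**2 - 3*k + 3)/10.
Then R = B(k−1)f/C = k*(2*k**4 + 3*k**3 - k**2 - 3*k + 3)/(10*k**4 + 32*k**3 + 35*k**2 + 13*k + 4), so s_k = R(k)·t_k = k*(-2*k**4 - 3*k**3 + k**2 + 3*k - 3).
Δs = -10*k**4 - 32*k**3 - 35*k**2 - 13*k - 4, as required.
Telescoping: Σ = s_(6) − s_(2) = -19134 − (-98) = -19036.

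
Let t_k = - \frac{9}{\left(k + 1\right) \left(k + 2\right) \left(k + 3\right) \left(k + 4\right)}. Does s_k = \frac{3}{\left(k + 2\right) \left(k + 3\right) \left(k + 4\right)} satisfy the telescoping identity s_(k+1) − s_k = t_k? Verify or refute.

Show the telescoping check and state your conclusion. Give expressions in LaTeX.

Invalid: residual \frac{36}{k^{5} + 15 k^{4} + 85 k^{3} + 225 k^{2} + 274 k + 120} ≠ 0.

s_(k+1) = 3/((k + 3)*(k + 4)*(k + 5))
s_(k+1) − s_k = -9/((k + 2)*(k + 3)*(k + 4)*(k + 5))
(s_(k+1) − s_k) − t_k = 36/((k + 1)*(k + 2)*(k + 3)*(k + 4)*(k + 5))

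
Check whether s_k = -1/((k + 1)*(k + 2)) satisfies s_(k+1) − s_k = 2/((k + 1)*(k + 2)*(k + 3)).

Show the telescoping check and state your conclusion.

Valid — Δs_k = t_k.

s_(k+1) = -1/((k + 2)*(k + 3))
s_(k+1) − s_k = 2/(k**3 + 6*k**2 + 11*k + 6)
(s_(k+1) − s_k) − t_k = 0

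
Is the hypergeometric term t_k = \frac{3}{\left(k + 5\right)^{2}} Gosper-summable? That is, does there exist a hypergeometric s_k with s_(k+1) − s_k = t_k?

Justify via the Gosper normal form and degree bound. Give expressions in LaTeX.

No. Not Gosper-summable.

t_(k+1)/t_k = (k + 5)**2/(k + 6)**2.
Normal form (A,B,C) = (k**2 + 10*k + 25, k**2 + 12*k + 36, 1).
Need (k**2 + 10*k + 25)·f(k+1) − (k**2 + 10*k + 25)·f(k) = 1.
From deg A=2, deg B=2, deg C=0: d=0.
Put f(k) = c0: A·f(k+1) − B(k−1)·f(k) − C = -1; need -1 = 0 — inconsistent ⇒ no f, not summable.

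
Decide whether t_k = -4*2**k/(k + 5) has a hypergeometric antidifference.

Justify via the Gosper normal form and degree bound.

No. Not Gosper-summable.

r(k) = 2*(k + 5)/(k + 6) after simplifying.
Normal form (A,B,C) = (2*k + 10, k + 6, 1).
Solve (2*k + 10)·f(k+1) − (k + 5)·f(k) = 1.
From deg A=1, deg B=1, deg C=0: d=-1.
Bound -1 < 0, so the key equation has no polynomial solution.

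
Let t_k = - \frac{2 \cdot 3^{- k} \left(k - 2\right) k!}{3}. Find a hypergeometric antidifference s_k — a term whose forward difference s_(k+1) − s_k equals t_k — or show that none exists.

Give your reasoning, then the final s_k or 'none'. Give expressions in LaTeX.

s_k = - 2 \cdot 3^{- k} k!

Ratio r(k) = (k**2 - 1)/(3*(k - 2)).
Factor: A=k/3 + 1/3; B=1; C=k - 2.
Solve (k/3 + 1/3)·f(k+1) − (1)·f(k) = k - 2.
deg f ≤ 0 (via 1,0,1).
Match coefficients ⇒ f(k) = 3.
Certificate R = B(k−1)f/C = 3/(k - 2) gives s_k = -2*factorial(k)/3**k.
s_(k+1) − s_k = -2*(k - 2)*factorial(k)/(3*3**k) = t_k.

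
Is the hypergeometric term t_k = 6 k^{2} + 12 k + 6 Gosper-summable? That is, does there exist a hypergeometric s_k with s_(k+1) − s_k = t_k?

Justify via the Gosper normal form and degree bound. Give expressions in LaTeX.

Step 1: r(k) = (k**2 + 4*k + 4)/(k**2 + 2*k + 1).
Factor: A=1; B=1; C=k**2 + 2*k + 1.
Set up (1)·f(k+1) − (1)·f(k) − (k**2 + 2*k + 1) = 0.
d = 3 from the (0,0,2) case.
A polynomial solution: f(k) = k*(k + 1)*(2*k + 1)/6.
Certificate R = B(k−1)f/C = k*(2*k + 1)/(6*(k + 1)) gives s_k = k*(2*k**2 + 3*k + 1).
Verify: 6*k**2 + 12*k + 6 matches t_k.

Yes. s_k = k \left(2 k^{2} + 3 k + 1\right).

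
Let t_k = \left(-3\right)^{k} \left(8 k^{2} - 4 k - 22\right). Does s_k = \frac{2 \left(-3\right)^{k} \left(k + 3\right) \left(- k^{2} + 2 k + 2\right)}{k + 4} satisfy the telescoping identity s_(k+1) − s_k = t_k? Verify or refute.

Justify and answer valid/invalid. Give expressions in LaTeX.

Invalid: residual \frac{\left(-3\right)^{k} \left(- 8 k^{3} - 30 k^{2} + 42 k + 92\right)}{k^{2} + 9 k + 20} ≠ 0.

s_(k+1) = 6*(-3)**k*(k**3 + 4*k**2 - 3*k - 12)/(k + 5)
s_(k+1) − s_k = (-3)**k*(8*k**4 + 60*k**3 + 72*k**2 - 236*k - 348)/(k**2 + 9*k + 20)
(s_(k+1) − s_k) − t_k = (-3)**k*(-8*k**3 - 30*k**2 + 42*k + 92)/(k**2 + 9*k + 20)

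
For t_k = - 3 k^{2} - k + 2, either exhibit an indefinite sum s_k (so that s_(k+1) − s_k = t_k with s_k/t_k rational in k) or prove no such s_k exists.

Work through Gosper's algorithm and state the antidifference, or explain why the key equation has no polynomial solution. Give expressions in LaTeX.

s_k = k \left(- k^{2} + k + 2\right)

The ratio is (k + 3*(k + 1)**2 - 1)/(3*k**2 + k - 2).
Factor: A=1; B=1; C=k**2 + k/3 - 2/3.
Set up (1)·f(k+1) − (1)·f(k) − (k**2 + k/3 - 2/3) = 0.
Bound: deg f ≤ 3.
A polynomial solution: f(k) = k*(k - 2)*(k + 1)/3.
Certificate R = B(k−1)f/C = k*(k - 2)/(3*k - 2) gives s_k = k*(-k**2 + k + 2).
s_(k+1) − s_k = -3*k**2 - k + 2 = t_k.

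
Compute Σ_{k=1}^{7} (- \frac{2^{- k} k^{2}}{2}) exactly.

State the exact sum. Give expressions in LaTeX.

Σ = -685/256

t_(k+1)/t_k = (k + 1)**2/(2*k**2).
Take A(k)=1/2, B(k)=1, C(k)=k**2.
Solve (1/2)·f(k+1) − (1)·f(k) = k**2.
d = 2 from the (0,0,2) case.
Coefficient equations give f(k) = -2*(k**2 + 2*k + 3).
R(k) = B(k−1)·f(k)/C(k) = -2*(k**2 + 2*k + 3)/k**2; s_k = R·t_k = (k**2 + 2*k + 3)/2**k.
Δs = -k**2/(2*2**k), as required.
Evaluate s at k=8 and k=1: 83/256 and 3; difference -685/256.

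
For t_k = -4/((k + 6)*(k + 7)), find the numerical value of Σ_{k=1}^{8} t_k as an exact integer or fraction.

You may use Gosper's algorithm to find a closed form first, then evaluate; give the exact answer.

Σ = -32/105

Step 1: r(k) = (k + 6)/(k + 8).
Factor: A=k + 6; B=k + 8; C=1.
Key eq: (k + 6)·f(k+1) = (k + 7)·f(k) + (1).
From deg A=1, deg B=1, deg C=0: d=1.
Solving with deg f ≤ 1: f(k) = k/6.
R(k) = B(k−1)·f(k)/C(k) = k*(k + 7)/6; s_k = R·t_k = -2*k/(3*k + 18).
Δs = -4/(k**2 + 13*k + 42), as required.
Evaluate s at k=9 and k=1: -2/5 and -2/21; difference -32/105.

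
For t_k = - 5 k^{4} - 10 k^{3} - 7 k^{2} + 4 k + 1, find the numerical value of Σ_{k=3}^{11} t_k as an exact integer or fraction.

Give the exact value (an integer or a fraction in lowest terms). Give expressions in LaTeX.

r(k) = (5*k**4 + 30*k**3 + 67*k**2 + 60*k + 17)/(5*k**4 + 10*k**3 + 7*k**2 - 4*k - 1) after simplifying.
Gosper form: A/B · C(k+1)/C(k) with A=1, B=1, C=k**4 + 2*k**3 + 7*k**2/5 - 4*k/5 - 1/5.
f must satisfy (1)·f(k+1) − (1)·f(k) = k**4 + 2*k**3 + 7*k**2/5 - 4*k/5 - 1/5.
Degrees (0,0,4) ⇒ d ≤ 5.
Coefficient equations give f(k) = k*(k**4 - k**2 - 3*k + 2)/5.
Get s_k = R·t_k = k*(-k**4 + k**2 + 3*k - 2) with R(k) = B(k−1)f(k)/C(k) = k*(k**4 - k**2 - 3*k + 2)/(5*k**4 + 10*k**3 + 7*k**2 - 4*k - 1).
s_(k+1) − s_k = -5*k**4 - 10*k**3 - 7*k**2 + 4*k + 1 = t_k.
Σ_(k=3)^(11) t_k = s_(12) − s_(3) = -246696 − (-195) = -246501.

Σ = -246501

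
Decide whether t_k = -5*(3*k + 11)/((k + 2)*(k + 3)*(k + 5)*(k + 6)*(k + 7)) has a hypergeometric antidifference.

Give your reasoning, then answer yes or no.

Step 1: r(k) = (k + 2)*(k + 5)*(3*k + 14)/((k + 4)*(k + 8)*(3*k + 11)).
Gosper form: A/B · C(k+1)/C(k) with A=k + 2, B=k + 8, C=k**2 + 23*k/3 + 44/3.
Need (k + 2)·f(k+1) − (k + 7)·f(k) = k**2 + 23*k/3 + 44/3.
d = 5 from the (1,1,2) case.
Match coefficients ⇒ f(k) = k*(k + 3)*(k + 4)*(k**2 + 13*k + 52)/180.
Get s_k = R·t_k = k*(-k**2 - 13*k - 52)/(12*(k**3 + 13*k**2 + 52*k + 60)) with R(k) = B(k−1)f(k)/C(k) = k*(k + 3)*(k + 7)*(k**2 + 13*k + 52)/(60*(3*k + 11)).
Verify: 5*(-3*k - 11)/(k**5 + 23*k**4 + 203*k**3 + 853*k**2 + 1692*k + 1260) matches t_k.

Yes. s_k = k*(-k**2 - 13*k - 52)/(12*(k**3 + 13*k**2 + 52*k + 60)).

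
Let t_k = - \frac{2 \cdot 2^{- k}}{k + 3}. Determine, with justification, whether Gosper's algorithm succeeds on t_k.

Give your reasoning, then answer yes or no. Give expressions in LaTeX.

No; the degree bound rules out any f.

t_(k+1)/t_k = (k + 3)/(2*(k + 4)).
So A=k/2 + 3/2 and B=k + 4, with C=1.
Set up (k/2 + 3/2)·f(k+1) − (k + 3)·f(k) − (1) = 0.
d = -1 from the (1,1,0) case.
Negative degree bound (-1): no f exists, t_k not Gosper-summable.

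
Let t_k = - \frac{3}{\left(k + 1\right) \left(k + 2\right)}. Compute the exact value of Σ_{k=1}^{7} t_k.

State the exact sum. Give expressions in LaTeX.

Σ = -7/6

Compute t_(k+1)/t_k: get (k + 1)/(k + 3).
So A=k + 1 and B=k + 3, with C=1.
Need (k + 1)·f(k+1) − (k + 2)·f(k) = 1.
Bound: deg f ≤ 1.
Coefficient equations give f(k) = k.
Then R = B(k−1)f/C = k*(k + 2), so s_k = R(k)·t_k = -3*k/(k + 1).
Δs = -3/(k**2 + 3*k + 2), as required.
Evaluate s at k=8 and k=1: -8/3 and -3/2; difference -7/6.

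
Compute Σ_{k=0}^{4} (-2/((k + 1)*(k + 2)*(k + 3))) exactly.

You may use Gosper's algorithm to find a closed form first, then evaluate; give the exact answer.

Ratio r(k) = (k + 1)/(k + 4).
Factor: A=k + 1; B=k + 4; C=1.
f must satisfy (k + 1)·f(k+1) − (k + 3)·f(k) = 1.
d = 2 from the (1,1,0) case.
A polynomial solution: f(k) = k*(k + 3)/4.
Get s_k = R·t_k = k*(-k - 3)/(2*(k + 1)*(k + 2)) with R(k) = B(k−1)f(k)/C(k) = k*(k + 3)**2/4.
Δs = -2/(k**3 + 6*k**2 + 11*k + 6), as required.
Evaluate s at k=5 and k=0: -10/21 and 0; difference -10/21.

Σ = -10/21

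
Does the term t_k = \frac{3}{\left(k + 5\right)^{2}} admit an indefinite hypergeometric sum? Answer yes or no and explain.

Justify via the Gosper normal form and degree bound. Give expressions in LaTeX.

Ratio r(k) = (k + 5)**2/(k + 6)**2.
Gosper form: A/B · C(k+1)/C(k) with A=k**2 + 10*k + 25, B=k**2 + 12*k + 36, C=1.
Need (k**2 + 10*k + 25)·f(k+1) − (k**2 + 10*k + 25)·f(k) = 1.
Degrees (2,2,0) ⇒ d ≤ 0.
Put f(k) = c0: A·f(k+1) − B(k−1)·f(k) − C = -1; need -1 = 0 — inconsistent ⇒ no f, not summable.

No — key equation has no polynomial f.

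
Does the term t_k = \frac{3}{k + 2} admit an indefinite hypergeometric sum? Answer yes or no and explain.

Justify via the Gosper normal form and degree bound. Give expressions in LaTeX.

No. Not Gosper-summable.

The ratio is (k + 2)/(k + 3).
Take A(k)=k + 2, B(k)=k + 3, C(k)=1.
Need (k + 2)·f(k+1) − (k + 2)·f(k) = 1.
From deg A=1, deg B=1, deg C=0: d=0.
Put f(k) = c0: A·f(k+1) − B(k−1)·f(k) − C = -1; need -1 = 0 — inconsistent ⇒ no f, not summable.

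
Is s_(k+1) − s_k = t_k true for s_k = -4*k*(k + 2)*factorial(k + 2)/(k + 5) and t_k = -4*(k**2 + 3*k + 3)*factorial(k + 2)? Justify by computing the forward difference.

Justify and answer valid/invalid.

Invalid: residual 12*(k**3 + 8*k**2 + 17*k + 15)*factorial(k + 2)/((k + 5)*(k + 6)) ≠ 0.

s_(k+1) = -4*(k + 1)*(k + 3)*factorial(k + 3)/(k + 6)
s_(k+1) − s_k = -4*(k**4 + 11*k**3 + 42*k**2 + 72*k + 45)*factorial(k + 2)/((k + 5)*(k + 6))
(s_(k+1) − s_k) − t_k = 12*(k**3 + 8*k**2 + 17*k + 15)*factorial(k + 2)/((k + 5)*(k + 6))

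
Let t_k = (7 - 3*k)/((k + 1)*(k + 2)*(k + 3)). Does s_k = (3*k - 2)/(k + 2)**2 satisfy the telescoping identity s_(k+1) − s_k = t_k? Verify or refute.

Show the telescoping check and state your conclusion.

Invalid: residual 2*(3*k**2 + 3*k - 10)/(k**5 + 11*k**4 + 47*k**3 + 97*k**2 + 96*k + 36) ≠ 0.

s_(k+1) = (3*k + 1)/(k + 3)**2
s_(k+1) − s_k = (-3*k**2 + k + 22)/(k**4 + 10*k**3 + 37*k**2 + 60*k + 36)
(s_(k+1) − s_k) − t_k = 2*(3*k**2 + 3*k - 10)/(k**5 + 11*k**4 + 47*k**3 + 97*k**2 + 96*k + 36)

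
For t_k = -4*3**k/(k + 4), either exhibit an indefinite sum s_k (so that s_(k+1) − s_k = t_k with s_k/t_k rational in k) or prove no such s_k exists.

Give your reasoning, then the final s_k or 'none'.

none — t_k is not Gosper-summable

Step 1: r(k) = 3*(k + 4)/(k + 5).
Normal form (A,B,C) = (3*k + 12, k + 5, 1).
f must satisfy (3*k + 12)·f(k+1) − (k + 4)·f(k) = 1.
d = -1 from the (1,1,0) case.
d = -1 < 0 ⇒ no nonzero polynomial f; not summable.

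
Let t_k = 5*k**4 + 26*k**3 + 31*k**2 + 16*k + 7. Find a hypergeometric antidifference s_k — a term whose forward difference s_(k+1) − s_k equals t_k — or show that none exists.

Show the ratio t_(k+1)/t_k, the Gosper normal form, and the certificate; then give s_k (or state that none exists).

s_k = k*(k**4 + 4*k**3 - k**2 - k + 4)

Compute t_(k+1)/t_k: get (5*k**4 + 46*k**3 + 139*k**2 + 176*k + 85)/(5*k**4 + 26*k**3 + 31*k**2 + 16*k + 7).
Normal form (A,B,C) = (1, 1, k**4 + 26*k**3/5 + 31*k**2/5 + 16*k/5 + 7/5).
Key eq: (1)·f(k+1) = (1)·f(k) + (k**4 + 26*k**3/5 + 31*k**2/5 + 16*k/5 + 7/5).
From deg A=0, deg B=0, deg C=4: d=5.
Solve for f: f(k) = k*(k**4 + 4*k**3 - k**2 - k + 4)/5 (degree 5 ≤ 5).
Then R = B(k−1)f/C = k*(k**4 + 4*k**3 - k**2 - k + 4)/(5*k**4 + 26*k**3 + 31*k**2 + 16*k + 7), so s_k = R(k)·t_k = k*(k**4 + 4*k**3 - k**2 - k + 4).
Verify: 5*k**4 + 26*k**3 + 31*k**2 + 16*k + 7 matches t_k.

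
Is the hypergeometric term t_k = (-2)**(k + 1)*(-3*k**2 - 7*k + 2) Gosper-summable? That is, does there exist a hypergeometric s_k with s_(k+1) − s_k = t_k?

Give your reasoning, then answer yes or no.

Step 1: r(k) = 2*(-3*k**2 - 13*k - 8)/(3*k**2 + 7*k - 2).
Factor: A=-2; B=1; C=k**2 + 7*k/3 - 2/3.
Set up (-2)·f(k+1) − (1)·f(k) − (k**2 + 7*k/3 - 2/3) = 0.
d = 2 from the (0,0,2) case.
Solving with deg f ≤ 2: f(k) = -(k - 1)*(k + 2)/3.
So s_k = (B(k−1)f/C)·t_k = (-(k - 1)*(k + 2)/(3*k**2 + 7*k - 2))·t_k = (-2)**(k + 1)*(k**2 + k - 2).
s_(k+1) − s_k = (-2)**(k + 1)*(-3*k**2 - 7*k + 2) = t_k.

Yes. s_k = (-2)**(k + 1)*(k**2 + k - 2).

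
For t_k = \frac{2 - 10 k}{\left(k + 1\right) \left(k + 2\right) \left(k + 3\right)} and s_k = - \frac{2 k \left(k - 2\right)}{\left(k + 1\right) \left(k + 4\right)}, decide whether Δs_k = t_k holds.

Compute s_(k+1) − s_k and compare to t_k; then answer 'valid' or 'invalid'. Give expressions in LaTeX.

Invalid: residual \frac{4 \left(- k^{3} + 4 k^{2} + 25 k - 4\right)}{k^{5} + 15 k^{4} + 85 k^{3} + 225 k^{2} + 274 k + 120} ≠ 0.

s_(k+1) = 2*(1 - k**2)/(k**2 + 7*k + 10)
s_(k+1) − s_k = 2*(-7*k**2 - 15*k + 4)/(k**4 + 12*k**3 + 49*k**2 + 78*k + 40)
(s_(k+1) − s_k) − t_k = 4*(-k**3 + 4*k**2 + 25*k - 4)/(k**5 + 15*k**4 + 85*k**3 + 225*k**2 + 274*k + 120)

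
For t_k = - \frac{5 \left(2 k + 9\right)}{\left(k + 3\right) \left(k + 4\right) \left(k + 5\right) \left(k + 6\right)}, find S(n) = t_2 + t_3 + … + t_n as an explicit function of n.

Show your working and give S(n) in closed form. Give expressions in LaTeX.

S(n) = \frac{- n^{2} - 10 n + 11}{7 \left(n^{2} + 10 n + 24\right)}

Step 1: r(k) = (k + 3)*(2*k + 11)/((k + 7)*(2*k + 9)).
Take A(k)=k + 3, B(k)=k + 7, C(k)=k + 9/2.
Solve (k + 3)·f(k+1) − (k + 6)·f(k) = k + 9/2.
d = 3 from the (1,1,1) case.
Coefficient equations give f(k) = k*(k + 4)*(k + 8)/30.
Get s_k = R·t_k = k*(-k - 8)/(3*(k**2 + 8*k + 15)) with R(k) = B(k−1)f(k)/C(k) = k*(k + 4)*(k + 6)*(k + 8)/(15*(2*k + 9)).
Verify: 5*(-2*k - 9)/(k**4 + 18*k**3 + 119*k**2 + 342*k + 360) matches t_k.
Σ_(k=2)^n t_k = s_(n+1) − s_(2) = ((-n**2 - 10*n - 9)/(3*(n**2 + 10*n + 24))) − (-4/21), i.e. (-n**2 - 10*n + 11)/(7*(n**2 + 10*n + 24)).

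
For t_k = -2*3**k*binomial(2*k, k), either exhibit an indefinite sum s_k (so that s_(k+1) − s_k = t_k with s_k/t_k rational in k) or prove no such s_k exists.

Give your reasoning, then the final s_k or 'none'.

Compute t_(k+1)/t_k: get 6*(2*k + 1)/(k + 1).
Factor: A=12*k + 6; B=k + 1; C=1.
Need (12*k + 6)·f(k+1) − (k)·f(k) = 1.
Bound: deg f ≤ -1.
deg f ≤ -1 is impossible — no certificate.

none (Gosper's algorithm certifies no s_k)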